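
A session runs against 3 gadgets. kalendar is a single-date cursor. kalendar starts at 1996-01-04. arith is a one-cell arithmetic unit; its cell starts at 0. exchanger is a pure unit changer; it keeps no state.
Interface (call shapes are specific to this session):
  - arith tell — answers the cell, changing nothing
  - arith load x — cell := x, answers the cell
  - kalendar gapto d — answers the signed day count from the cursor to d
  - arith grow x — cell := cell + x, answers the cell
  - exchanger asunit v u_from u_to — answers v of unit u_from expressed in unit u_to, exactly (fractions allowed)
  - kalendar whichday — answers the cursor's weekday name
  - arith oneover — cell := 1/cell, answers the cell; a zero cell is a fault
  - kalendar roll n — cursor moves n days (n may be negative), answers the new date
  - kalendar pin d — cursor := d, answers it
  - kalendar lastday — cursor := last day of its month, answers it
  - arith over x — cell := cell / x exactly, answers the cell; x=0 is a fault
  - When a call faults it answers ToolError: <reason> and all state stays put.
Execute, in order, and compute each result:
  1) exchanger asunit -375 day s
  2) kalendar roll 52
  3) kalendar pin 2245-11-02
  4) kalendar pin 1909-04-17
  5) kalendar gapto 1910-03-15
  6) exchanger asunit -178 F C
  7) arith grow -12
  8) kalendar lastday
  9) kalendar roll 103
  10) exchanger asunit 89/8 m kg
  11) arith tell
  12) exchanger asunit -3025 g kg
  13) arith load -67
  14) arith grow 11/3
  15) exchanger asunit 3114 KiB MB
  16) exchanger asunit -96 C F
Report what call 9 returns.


Answer: 1909-08-11

Derivation:
→ exchanger asunit(v: -375, u_from: day, u_to: s)
← -32400000
→ kalendar roll(n: 52)
← 1996-02-25
→ kalendar pin(d: 2245-11-02)
← 2245-11-02
→ kalendar pin(d: 1909-04-17)
← 1909-04-17
→ kalendar gapto(d: 1910-03-15)
← 332
→ exchanger asunit(v: -178, u_from: F, u_to: C)
← -350/3
→ arith grow(x: -12)
← -12
→ kalendar lastday()
← 1909-04-30
→ kalendar roll(n: 103)
← 1909-08-11
→ exchanger asunit(v: 89/8, u_from: m, u_to: kg)
← ToolError: incompatible units
→ arith tell()
← -12
→ exchanger asunit(v: -3025, u_from: g, u_to: kg)
← -121/40
→ arith load(x: -67)
← -67
→ arith grow(x: 11/3)
← -190/3
→ exchanger asunit(v: 3114, u_from: KiB, u_to: MB)
← 49824/15625
→ exchanger asunit(v: -96, u_from: C, u_to: F)
← -704/5


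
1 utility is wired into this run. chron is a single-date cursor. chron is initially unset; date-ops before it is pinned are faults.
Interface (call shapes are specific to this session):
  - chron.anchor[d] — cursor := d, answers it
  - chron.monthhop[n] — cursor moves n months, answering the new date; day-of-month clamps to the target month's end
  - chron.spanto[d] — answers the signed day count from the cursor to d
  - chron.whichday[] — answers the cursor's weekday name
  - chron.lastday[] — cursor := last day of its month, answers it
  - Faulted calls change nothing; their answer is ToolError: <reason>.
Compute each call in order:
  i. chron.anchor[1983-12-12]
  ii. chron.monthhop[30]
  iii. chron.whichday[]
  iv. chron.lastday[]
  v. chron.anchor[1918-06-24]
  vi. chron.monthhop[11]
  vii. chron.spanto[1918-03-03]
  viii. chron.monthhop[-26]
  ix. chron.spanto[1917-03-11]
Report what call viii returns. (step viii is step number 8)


·→ anchor(d: 1983-12-12)
·← 1983-12-12
·→ monthhop(n: 30)
·← 1986-06-12
·→ whichday()
·← Thursday
·→ lastday()
·← 1986-06-30
·→ anchor(d: 1918-06-24)
·← 1918-06-24
·→ monthhop(n: 11)
·← 1919-05-24
·→ spanto(d: 1918-03-03)
·← -447
·→ monthhop(n: -26)
·← 1917-03-24
·→ spanto(d: 1917-03-11)
·← -13

Answer: 1917-03-24


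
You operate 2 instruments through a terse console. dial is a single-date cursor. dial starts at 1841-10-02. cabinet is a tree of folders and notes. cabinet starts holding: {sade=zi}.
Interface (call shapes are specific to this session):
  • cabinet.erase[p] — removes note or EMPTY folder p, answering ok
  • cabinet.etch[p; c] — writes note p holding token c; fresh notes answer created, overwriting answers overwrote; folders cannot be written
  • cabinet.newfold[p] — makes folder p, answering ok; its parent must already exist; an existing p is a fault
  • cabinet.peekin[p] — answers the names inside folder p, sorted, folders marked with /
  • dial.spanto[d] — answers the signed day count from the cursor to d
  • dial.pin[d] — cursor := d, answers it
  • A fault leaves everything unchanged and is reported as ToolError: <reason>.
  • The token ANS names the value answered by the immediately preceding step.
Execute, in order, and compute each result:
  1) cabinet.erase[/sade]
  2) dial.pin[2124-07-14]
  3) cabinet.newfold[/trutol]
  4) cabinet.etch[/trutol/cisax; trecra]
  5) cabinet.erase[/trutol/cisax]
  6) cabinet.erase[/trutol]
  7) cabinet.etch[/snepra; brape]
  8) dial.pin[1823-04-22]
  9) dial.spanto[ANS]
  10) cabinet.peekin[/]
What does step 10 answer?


Answer: [snepra]

Derivation:
Do: cabinet.erase[p→/sade]
See: ok
Do: dial.pin[d→2124-07-14]
See: 2124-07-14
Do: cabinet.newfold[p→/trutol]
See: ok
Do: cabinet.etch[p→/trutol/cisax; c→trecra]
See: created
Do: cabinet.erase[p→/trutol/cisax]
See: ok
Do: cabinet.erase[p→/trutol]
See: ok
Do: cabinet.etch[p→/snepra; c→brape]
See: created
Do: dial.pin[d→1823-04-22]
See: 1823-04-22
Do: dial.spanto[d→ANS]
See: 0
Do: cabinet.peekin[p→/]
See: [snepra]


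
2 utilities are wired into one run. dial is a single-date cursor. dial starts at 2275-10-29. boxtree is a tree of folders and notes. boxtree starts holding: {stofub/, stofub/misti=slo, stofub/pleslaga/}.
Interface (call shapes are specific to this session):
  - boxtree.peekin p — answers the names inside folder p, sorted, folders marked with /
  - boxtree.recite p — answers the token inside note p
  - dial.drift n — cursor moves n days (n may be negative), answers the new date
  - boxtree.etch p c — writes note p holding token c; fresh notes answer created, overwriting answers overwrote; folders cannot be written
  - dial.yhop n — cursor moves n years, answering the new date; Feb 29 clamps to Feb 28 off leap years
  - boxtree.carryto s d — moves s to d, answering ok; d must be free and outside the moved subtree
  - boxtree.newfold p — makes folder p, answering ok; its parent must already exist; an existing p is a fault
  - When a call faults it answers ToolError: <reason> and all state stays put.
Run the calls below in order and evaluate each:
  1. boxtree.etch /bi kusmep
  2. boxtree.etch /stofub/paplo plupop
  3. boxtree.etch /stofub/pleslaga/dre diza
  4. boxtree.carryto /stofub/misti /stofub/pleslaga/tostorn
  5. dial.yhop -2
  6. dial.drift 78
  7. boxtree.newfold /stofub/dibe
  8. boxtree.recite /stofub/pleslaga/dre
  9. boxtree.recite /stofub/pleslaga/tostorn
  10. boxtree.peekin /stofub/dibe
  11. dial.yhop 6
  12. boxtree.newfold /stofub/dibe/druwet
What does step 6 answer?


Answer: 2274-01-15

Derivation:
! etch(p→/bi, c→kusmep) == created
! etch(p→/stofub/paplo, c→plupop) == created
! etch(p→/stofub/pleslaga/dre, c→diza) == created
! carryto(s→/stofub/misti, d→/stofub/pleslaga/tostorn) == ok
! yhop(n→-2) == 2273-10-29
! drift(n→78) == 2274-01-15
! newfold(p→/stofub/dibe) == ok
! recite(p→/stofub/pleslaga/dre) == diza
! recite(p→/stofub/pleslaga/tostorn) == slo
! peekin(p→/stofub/dibe) == []
! yhop(n→6) == 2280-01-15
! newfold(p→/stofub/dibe/druwet) == ok


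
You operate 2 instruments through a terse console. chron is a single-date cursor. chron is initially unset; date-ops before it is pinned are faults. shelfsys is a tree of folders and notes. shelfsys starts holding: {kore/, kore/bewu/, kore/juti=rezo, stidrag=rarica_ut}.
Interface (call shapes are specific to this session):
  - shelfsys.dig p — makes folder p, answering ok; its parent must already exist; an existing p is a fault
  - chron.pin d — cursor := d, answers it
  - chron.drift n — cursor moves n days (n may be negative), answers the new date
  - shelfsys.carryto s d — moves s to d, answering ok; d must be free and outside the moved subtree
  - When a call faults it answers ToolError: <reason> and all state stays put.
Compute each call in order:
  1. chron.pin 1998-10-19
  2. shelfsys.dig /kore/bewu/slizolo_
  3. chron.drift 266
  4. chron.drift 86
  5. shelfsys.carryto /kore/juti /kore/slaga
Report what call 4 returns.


$ chron.pin d='1998-10-19'
= 1998-10-19
$ shelfsys.dig p='/kore/bewu/slizolo_'
= ok
$ chron.drift n='266'
= 1999-07-12
$ chron.drift n='86'
= 1999-10-06
$ shelfsys.carryto s='/kore/juti' d='/kore/slaga'
= ok

Answer: 1999-10-06


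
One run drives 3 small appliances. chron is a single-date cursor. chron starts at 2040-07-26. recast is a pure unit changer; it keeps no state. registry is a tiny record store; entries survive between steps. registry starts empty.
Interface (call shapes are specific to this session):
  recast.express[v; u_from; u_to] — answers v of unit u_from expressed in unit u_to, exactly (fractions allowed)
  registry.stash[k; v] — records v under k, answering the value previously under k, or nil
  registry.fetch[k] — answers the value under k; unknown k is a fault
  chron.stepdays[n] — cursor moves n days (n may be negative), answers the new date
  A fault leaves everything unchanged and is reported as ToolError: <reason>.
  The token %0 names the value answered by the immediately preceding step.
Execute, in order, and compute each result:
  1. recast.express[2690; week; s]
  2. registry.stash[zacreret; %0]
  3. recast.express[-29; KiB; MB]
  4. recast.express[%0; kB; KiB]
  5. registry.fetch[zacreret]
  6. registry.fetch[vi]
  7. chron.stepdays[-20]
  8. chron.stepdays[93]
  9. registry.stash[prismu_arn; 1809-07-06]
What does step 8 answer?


Next I call recast.express on v=2690, u_from=week, u_to=s, which returns 1626912000.
Invoking registry.stash on k=zacreret, v=%0: nil.
Next I call recast.express on v=-29, u_from=KiB, u_to=MB, and observe -464/15625.
Calling recast.express on v=%0, u_from=kB, u_to=KiB, giving -29/1000.
I run registry.fetch on k=zacreret, — result: 1626912000.
I run registry.fetch on k=vi: ToolError: no such key vi.
I run chron.stepdays on n=-20: 2040-07-06.
I run chron.stepdays on n=93, and observe 2040-10-07.
I invoke registry.stash on k=prismu_arn, v=1809-07-06, and see nil.

Answer: 2040-10-07


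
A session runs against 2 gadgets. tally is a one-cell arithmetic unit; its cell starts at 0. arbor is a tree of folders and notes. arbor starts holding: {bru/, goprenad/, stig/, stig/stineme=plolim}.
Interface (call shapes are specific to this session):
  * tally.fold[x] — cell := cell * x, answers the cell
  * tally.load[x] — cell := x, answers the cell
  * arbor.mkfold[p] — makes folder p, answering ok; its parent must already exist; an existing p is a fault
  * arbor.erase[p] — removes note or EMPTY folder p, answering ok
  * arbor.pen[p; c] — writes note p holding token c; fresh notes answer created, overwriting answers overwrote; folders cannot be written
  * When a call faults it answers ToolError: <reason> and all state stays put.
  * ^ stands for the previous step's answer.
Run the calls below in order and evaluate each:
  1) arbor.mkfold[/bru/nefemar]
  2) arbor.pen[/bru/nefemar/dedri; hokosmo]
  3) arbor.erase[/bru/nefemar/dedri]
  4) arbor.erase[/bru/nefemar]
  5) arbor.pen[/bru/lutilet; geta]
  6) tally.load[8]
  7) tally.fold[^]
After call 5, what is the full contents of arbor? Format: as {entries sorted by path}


Answer: {bru/, bru/lutilet=geta, goprenad/, stig/, stig/stineme=plolim}

Derivation:
Using arbor.mkfold using p=/bru/nefemar: ok.
I use arbor.pen using p=/bru/nefemar/dedri, c=hokosmo, and see created.
Now I run arbor.erase using p=/bru/nefemar/dedri, and observe ok.
Now I run arbor.erase using p=/bru/nefemar: ok.
I use arbor.pen using p=/bru/lutilet, c=geta, yielding created.
I run tally.load using x=8, and observe 8.
Then tally.fold using x=^, — result: 64.


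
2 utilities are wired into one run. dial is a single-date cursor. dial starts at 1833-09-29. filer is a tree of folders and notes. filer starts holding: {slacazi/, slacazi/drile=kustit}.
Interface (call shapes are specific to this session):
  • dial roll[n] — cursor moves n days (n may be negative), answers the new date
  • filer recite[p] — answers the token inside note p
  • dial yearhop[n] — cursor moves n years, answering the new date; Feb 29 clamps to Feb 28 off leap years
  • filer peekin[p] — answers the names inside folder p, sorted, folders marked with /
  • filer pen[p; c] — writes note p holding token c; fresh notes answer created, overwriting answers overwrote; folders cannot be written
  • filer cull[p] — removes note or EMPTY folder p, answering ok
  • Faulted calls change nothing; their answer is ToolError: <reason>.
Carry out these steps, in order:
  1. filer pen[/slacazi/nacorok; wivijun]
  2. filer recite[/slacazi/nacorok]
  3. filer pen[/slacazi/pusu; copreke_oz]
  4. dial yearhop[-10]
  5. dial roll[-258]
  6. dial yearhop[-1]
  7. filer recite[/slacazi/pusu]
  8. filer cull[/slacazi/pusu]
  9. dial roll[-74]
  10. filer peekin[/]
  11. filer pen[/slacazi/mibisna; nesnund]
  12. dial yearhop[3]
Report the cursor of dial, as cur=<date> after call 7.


·→ filer pen(p=/slacazi/nacorok, c=wivijun)
·← created
·→ filer recite(p=/slacazi/nacorok)
·← wivijun
·→ filer pen(p=/slacazi/pusu, c=copreke_oz)
·← created
·→ dial yearhop(n=-10)
·← 1823-09-29
·→ dial roll(n=-258)
·← 1823-01-14
·→ dial yearhop(n=-1)
·← 1822-01-14
·→ filer recite(p=/slacazi/pusu)
·← copreke_oz
·→ filer cull(p=/slacazi/pusu)
·← ok
·→ dial roll(n=-74)
·← 1821-11-01
·→ filer peekin(p=/)
·← [slacazi/]
·→ filer pen(p=/slacazi/mibisna, c=nesnund)
·← created
·→ dial yearhop(n=3)
·← 1824-11-01

Answer: cur=1822-01-14


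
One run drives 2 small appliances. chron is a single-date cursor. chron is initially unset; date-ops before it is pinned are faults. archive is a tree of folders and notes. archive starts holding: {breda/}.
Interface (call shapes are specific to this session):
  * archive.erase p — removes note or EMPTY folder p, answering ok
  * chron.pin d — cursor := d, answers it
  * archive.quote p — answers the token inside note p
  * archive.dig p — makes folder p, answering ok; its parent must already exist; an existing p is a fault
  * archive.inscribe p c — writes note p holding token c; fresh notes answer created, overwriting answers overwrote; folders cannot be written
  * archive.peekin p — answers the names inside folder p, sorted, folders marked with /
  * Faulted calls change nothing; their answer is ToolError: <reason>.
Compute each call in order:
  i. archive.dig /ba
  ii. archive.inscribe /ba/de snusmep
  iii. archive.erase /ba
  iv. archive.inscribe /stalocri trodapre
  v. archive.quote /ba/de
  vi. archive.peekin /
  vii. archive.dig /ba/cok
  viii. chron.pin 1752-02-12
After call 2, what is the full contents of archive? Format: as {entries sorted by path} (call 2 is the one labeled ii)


$ dig /ba
  ok
$ inscribe /ba/de snusmep
  created
$ erase /ba
  ToolError: not empty
$ inscribe /stalocri trodapre
  created
$ quote /ba/de
  snusmep
$ peekin /
  [ba/, breda/, stalocri]
$ dig /ba/cok
  ok
$ pin 1752-02-12
  1752-02-12

Answer: {ba/, ba/de=snusmep, breda/}


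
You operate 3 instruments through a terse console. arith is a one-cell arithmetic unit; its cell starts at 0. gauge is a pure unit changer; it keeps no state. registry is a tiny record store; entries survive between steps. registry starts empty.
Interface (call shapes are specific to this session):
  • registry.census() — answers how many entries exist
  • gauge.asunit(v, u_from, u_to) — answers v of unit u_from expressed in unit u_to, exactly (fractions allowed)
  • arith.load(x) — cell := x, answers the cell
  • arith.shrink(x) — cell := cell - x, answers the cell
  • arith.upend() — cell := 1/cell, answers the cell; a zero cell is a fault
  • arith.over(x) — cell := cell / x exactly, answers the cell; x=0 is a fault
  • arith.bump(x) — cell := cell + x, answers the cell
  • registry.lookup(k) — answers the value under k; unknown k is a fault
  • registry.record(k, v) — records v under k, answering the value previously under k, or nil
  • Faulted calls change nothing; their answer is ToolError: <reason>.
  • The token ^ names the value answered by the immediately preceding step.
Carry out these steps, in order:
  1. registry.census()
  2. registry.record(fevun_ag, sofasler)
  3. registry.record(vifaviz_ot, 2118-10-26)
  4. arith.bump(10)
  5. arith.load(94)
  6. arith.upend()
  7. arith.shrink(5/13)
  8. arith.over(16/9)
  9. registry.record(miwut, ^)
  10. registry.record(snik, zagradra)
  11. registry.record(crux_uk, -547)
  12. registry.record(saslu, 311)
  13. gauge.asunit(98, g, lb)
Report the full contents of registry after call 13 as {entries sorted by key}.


-- census() ~> 0
-- record(k→fevun_ag, v→sofasler) ~> nil
-- record(k→vifaviz_ot, v→2118-10-26) ~> nil
-- bump(x→10) ~> 10
-- load(x→94) ~> 94
-- upend() ~> 1/94
-- shrink(x→5/13) ~> -457/1222
-- over(x→16/9) ~> -4113/19552
-- record(k→miwut, v→^) ~> nil
-- record(k→snik, v→zagradra) ~> nil
-- record(k→crux_uk, v→-547) ~> nil
-- record(k→saslu, v→311) ~> nil
-- asunit(v→98, u_from→g, u_to→lb) ~> 1400000/6479891

Answer: {crux_uk=-547, fevun_ag=sofasler, miwut=-4113/19552, saslu=311, snik=zagradra, vifaviz_ot=2118-10-26}


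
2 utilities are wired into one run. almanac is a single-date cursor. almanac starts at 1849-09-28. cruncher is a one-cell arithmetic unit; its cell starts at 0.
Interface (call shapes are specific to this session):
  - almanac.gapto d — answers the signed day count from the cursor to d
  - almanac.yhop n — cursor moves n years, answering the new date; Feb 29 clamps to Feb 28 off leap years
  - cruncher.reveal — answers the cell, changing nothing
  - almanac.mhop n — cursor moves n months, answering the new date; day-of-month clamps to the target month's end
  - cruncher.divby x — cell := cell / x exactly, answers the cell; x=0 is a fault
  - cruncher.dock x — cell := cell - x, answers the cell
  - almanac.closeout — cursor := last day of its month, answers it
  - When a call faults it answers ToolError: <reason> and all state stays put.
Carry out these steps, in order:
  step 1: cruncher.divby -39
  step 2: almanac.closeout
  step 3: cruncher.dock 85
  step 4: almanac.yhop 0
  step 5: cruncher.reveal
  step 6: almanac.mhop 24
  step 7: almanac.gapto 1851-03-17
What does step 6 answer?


Answer: 1851-09-30

Derivation:
·→ cruncher.divby(x→-39)
·← 0
·→ almanac.closeout()
·← 1849-09-30
·→ cruncher.dock(x→85)
·← -85
·→ almanac.yhop(n→0)
·← 1849-09-30
·→ cruncher.reveal()
·← -85
·→ almanac.mhop(n→24)
·← 1851-09-30
·→ almanac.gapto(d→1851-03-17)
·← -197


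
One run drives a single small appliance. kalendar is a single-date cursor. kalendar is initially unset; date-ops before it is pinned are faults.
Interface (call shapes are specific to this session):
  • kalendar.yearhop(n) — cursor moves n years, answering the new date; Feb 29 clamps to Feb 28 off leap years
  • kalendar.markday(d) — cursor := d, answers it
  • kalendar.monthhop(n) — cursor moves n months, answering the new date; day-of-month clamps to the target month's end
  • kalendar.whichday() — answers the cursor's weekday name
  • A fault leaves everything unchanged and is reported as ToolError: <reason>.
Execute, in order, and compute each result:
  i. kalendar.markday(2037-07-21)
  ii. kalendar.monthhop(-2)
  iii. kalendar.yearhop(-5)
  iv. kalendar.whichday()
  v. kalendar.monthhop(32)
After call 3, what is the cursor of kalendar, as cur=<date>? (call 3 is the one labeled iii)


Answer: cur=2032-05-21

Derivation:
→ kalendar.markday(d: 2037-07-21)
← 2037-07-21
→ kalendar.monthhop(n: -2)
← 2037-05-21
→ kalendar.yearhop(n: -5)
← 2032-05-21
→ kalendar.whichday()
← Friday
→ kalendar.monthhop(n: 32)
← 2035-01-21


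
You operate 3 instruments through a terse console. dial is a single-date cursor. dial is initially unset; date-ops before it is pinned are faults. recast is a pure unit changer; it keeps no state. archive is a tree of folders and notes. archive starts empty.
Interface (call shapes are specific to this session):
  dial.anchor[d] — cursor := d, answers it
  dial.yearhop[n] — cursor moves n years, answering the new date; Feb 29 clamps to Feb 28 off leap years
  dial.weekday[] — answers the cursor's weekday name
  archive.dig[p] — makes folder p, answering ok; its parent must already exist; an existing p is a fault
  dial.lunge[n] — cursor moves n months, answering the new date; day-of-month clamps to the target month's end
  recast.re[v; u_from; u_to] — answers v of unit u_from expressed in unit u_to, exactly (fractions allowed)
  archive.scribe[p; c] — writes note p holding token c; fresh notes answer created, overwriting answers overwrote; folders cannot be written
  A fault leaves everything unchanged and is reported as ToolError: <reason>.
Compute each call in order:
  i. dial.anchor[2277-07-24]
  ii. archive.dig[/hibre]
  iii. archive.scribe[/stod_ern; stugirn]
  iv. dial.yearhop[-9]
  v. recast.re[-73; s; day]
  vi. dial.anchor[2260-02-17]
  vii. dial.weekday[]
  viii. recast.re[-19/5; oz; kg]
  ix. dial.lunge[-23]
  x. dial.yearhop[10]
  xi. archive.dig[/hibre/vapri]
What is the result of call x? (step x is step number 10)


-> anchor(d=2277-07-24)
<- 2277-07-24
-> dig(p=/hibre)
<- ok
-> scribe(p=/stod_ern, c=stugirn)
<- created
-> yearhop(n=-9)
<- 2268-07-24
-> re(v=-73, u_from=s, u_to=day)
<- -73/86400
-> anchor(d=2260-02-17)
<- 2260-02-17
-> weekday()
<- Friday
-> re(v=-19/5, u_from=oz, u_to=kg)
<- -861825503/8000000000
-> lunge(n=-23)
<- 2258-03-17
-> yearhop(n=10)
<- 2268-03-17
-> dig(p=/hibre/vapri)
<- ok

Answer: 2268-03-17


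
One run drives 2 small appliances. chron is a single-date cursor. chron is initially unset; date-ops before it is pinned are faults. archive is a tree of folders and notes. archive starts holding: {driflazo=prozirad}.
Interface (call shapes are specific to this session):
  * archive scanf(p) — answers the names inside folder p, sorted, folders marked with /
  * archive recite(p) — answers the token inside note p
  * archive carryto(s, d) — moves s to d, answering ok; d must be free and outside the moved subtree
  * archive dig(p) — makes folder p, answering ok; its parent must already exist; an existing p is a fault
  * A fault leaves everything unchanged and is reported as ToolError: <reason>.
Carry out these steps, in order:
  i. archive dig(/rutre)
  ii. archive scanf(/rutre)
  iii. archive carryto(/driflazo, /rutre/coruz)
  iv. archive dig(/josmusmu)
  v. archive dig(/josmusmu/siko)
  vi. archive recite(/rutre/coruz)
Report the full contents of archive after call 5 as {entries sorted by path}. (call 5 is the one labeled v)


Answer: {josmusmu/, josmusmu/siko/, rutre/, rutre/coruz=prozirad}

Derivation:
Step: archive dig[p: /rutre]
Result: ok
Step: archive scanf[p: /rutre]
Result: []
Step: archive carryto[s: /driflazo; d: /rutre/coruz]
Result: ok
Step: archive dig[p: /josmusmu]
Result: ok
Step: archive dig[p: /josmusmu/siko]
Result: ok
Step: archive recite[p: /rutre/coruz]
Result: prozirad


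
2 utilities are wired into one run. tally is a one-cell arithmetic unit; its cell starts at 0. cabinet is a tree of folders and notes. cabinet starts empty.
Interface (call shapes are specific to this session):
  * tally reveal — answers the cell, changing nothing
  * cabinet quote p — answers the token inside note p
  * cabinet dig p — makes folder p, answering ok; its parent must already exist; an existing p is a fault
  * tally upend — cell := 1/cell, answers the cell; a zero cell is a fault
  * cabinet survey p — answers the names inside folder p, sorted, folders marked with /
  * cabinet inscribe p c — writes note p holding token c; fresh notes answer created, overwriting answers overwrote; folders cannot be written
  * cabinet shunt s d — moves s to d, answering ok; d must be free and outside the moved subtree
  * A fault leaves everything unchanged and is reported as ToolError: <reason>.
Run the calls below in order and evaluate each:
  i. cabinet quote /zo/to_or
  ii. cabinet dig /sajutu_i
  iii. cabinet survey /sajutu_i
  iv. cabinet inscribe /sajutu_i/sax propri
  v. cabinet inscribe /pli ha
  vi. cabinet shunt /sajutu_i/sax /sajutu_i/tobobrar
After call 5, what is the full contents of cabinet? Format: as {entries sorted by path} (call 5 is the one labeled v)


Answer: {pli=ha, sajutu_i/, sajutu_i/sax=propri}

Derivation:
% cabinet quote p=/zo/to_or
:: ToolError: not found
% cabinet dig p=/sajutu_i
:: ok
% cabinet survey p=/sajutu_i
:: []
% cabinet inscribe p=/sajutu_i/sax c=propri
:: created
% cabinet inscribe p=/pli c=ha
:: created
% cabinet shunt s=/sajutu_i/sax d=/sajutu_i/tobobrar
:: ok


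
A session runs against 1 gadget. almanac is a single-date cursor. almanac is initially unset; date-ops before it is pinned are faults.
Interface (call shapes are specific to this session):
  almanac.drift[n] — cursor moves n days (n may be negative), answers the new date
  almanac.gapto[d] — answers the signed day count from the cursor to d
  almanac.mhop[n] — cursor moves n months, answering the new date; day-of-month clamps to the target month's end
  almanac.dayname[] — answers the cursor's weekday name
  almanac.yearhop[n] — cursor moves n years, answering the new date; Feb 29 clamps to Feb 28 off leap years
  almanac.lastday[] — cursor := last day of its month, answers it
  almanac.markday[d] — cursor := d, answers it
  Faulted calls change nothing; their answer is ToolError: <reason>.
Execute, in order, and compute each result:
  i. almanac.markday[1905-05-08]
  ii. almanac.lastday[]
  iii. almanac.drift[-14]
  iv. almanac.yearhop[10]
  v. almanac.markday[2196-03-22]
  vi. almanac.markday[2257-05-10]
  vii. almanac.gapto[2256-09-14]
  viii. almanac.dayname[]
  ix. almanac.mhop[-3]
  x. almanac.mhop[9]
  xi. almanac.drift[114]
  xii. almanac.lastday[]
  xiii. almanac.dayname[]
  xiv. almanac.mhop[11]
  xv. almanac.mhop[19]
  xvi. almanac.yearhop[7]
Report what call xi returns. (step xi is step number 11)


# 1. almanac.markday(d=1905-05-08) -> 1905-05-08
# 2. almanac.lastday() -> 1905-05-31
# 3. almanac.drift(n=-14) -> 1905-05-17
# 4. almanac.yearhop(n=10) -> 1915-05-17
# 5. almanac.markday(d=2196-03-22) -> 2196-03-22
# 6. almanac.markday(d=2257-05-10) -> 2257-05-10
# 7. almanac.gapto(d=2256-09-14) -> -238
# 8. almanac.dayname() -> Sunday
# 9. almanac.mhop(n=-3) -> 2257-02-10
# 10. almanac.mhop(n=9) -> 2257-11-10
# 11. almanac.drift(n=114) -> 2258-03-04
# 12. almanac.lastday() -> 2258-03-31
# 13. almanac.dayname() -> Wednesday
# 14. almanac.mhop(n=11) -> 2259-02-28
# 15. almanac.mhop(n=19) -> 2260-09-28
# 16. almanac.yearhop(n=7) -> 2267-09-28

Answer: 2258-03-04


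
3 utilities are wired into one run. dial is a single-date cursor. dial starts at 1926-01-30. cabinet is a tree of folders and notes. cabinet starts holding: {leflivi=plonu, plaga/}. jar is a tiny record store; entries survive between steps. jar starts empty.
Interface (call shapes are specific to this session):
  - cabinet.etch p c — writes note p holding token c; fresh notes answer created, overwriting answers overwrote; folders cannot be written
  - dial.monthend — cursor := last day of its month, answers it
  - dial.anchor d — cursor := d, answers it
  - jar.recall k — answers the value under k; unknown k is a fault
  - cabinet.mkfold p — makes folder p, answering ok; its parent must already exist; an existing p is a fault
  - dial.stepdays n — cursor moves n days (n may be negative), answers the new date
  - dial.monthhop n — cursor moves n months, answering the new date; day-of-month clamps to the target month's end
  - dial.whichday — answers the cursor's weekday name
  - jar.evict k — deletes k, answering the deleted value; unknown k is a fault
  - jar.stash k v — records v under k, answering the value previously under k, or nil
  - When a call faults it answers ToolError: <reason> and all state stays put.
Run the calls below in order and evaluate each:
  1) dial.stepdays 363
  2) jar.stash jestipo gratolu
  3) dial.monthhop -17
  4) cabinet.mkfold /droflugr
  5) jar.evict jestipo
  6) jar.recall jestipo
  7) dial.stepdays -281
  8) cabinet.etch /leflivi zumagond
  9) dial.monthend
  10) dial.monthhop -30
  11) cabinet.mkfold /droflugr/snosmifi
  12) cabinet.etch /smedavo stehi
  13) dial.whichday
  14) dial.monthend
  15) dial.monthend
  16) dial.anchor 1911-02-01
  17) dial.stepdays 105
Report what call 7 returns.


Answer: 1924-11-20

Derivation:
Step: dial.stepdays[n: 363]
Result: 1927-01-28
Step: jar.stash[k: jestipo; v: gratolu]
Result: nil
Step: dial.monthhop[n: -17]
Result: 1925-08-28
Step: cabinet.mkfold[p: /droflugr]
Result: ok
Step: jar.evict[k: jestipo]
Result: gratolu
Step: jar.recall[k: jestipo]
Result: ToolError: no such key jestipo
Step: dial.stepdays[n: -281]
Result: 1924-11-20
Step: cabinet.etch[p: /leflivi; c: zumagond]
Result: overwrote
Step: dial.monthend[]
Result: 1924-11-30
Step: dial.monthhop[n: -30]
Result: 1922-05-30
Step: cabinet.mkfold[p: /droflugr/snosmifi]
Result: ok
Step: cabinet.etch[p: /smedavo; c: stehi]
Result: created
Step: dial.whichday[]
Result: Tuesday
Step: dial.monthend[]
Result: 1922-05-31
Step: dial.monthend[]
Result: 1922-05-31
Step: dial.anchor[d: 1911-02-01]
Result: 1911-02-01
Step: dial.stepdays[n: 105]
Result: 1911-05-17


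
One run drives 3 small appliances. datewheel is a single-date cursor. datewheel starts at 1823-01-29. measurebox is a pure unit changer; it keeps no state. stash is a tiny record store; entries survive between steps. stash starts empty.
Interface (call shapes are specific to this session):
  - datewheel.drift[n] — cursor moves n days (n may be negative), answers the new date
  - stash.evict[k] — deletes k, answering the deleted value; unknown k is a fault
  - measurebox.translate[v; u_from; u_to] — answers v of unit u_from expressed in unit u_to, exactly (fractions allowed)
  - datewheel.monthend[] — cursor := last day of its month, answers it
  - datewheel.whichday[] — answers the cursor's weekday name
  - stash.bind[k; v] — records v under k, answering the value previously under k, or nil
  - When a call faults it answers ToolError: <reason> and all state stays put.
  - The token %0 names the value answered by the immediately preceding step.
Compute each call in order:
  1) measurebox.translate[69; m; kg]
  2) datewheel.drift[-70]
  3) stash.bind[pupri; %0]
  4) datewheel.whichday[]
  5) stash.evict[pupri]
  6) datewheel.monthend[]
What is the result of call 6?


Answer: 1822-11-30

Derivation:
// measurebox.translate(v=69, u_from=m, u_to=kg) == ToolError: incompatible units
// datewheel.drift(n=-70) == 1822-11-20
// stash.bind(k=pupri, v=%0) == nil
// datewheel.whichday() == Wednesday
// stash.evict(k=pupri) == 1822-11-20
// datewheel.monthend() == 1822-11-30


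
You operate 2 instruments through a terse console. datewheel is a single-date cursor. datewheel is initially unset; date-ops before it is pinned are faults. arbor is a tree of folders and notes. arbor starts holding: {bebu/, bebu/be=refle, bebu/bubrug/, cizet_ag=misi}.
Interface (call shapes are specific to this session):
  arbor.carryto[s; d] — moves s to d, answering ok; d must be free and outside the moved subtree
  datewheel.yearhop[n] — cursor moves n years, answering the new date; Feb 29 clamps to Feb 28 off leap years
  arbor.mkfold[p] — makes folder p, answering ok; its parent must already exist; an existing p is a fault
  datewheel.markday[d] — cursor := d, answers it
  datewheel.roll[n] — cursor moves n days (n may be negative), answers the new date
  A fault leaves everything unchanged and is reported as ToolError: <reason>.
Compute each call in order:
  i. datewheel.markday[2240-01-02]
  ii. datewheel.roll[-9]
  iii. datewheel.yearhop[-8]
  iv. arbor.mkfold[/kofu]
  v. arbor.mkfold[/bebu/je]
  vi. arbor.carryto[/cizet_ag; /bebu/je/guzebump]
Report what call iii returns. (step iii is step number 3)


Answer: 2231-12-24

Derivation:
// 1. datewheel.markday(d=2240-01-02) : 2240-01-02
// 2. datewheel.roll(n=-9) : 2239-12-24
// 3. datewheel.yearhop(n=-8) : 2231-12-24
// 4. arbor.mkfold(p=/kofu) : ok
// 5. arbor.mkfold(p=/bebu/je) : ok
// 6. arbor.carryto(s=/cizet_ag, d=/bebu/je/guzebump) : ok


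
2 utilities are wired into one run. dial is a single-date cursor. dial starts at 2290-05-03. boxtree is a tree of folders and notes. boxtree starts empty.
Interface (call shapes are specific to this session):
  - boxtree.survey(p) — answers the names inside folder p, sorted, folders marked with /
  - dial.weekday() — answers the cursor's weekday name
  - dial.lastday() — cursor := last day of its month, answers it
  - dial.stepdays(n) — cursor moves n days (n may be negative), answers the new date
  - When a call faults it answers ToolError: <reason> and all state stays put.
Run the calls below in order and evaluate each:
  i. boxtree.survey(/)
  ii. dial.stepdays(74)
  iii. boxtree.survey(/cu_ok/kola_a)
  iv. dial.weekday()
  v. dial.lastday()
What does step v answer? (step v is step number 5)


% survey p→/
[out] []
% stepdays n→74
[out] 2290-07-16
% survey p→/cu_ok/kola_a
[out] ToolError: not found
% weekday
[out] Wednesday
% lastday
[out] 2290-07-31

Answer: 2290-07-31


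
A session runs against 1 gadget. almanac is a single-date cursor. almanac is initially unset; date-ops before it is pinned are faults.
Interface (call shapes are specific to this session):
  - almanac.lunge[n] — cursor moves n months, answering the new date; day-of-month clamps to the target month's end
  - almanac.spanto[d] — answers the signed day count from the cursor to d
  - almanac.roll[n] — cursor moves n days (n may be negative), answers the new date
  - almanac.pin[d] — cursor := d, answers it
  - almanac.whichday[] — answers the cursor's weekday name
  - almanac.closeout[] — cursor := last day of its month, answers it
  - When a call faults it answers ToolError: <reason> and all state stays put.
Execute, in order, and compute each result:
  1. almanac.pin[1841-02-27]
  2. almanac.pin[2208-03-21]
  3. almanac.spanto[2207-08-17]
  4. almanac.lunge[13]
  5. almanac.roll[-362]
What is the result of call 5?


Answer: 2208-04-24

Derivation:
→ pin(d→1841-02-27)
← 1841-02-27
→ pin(d→2208-03-21)
← 2208-03-21
→ spanto(d→2207-08-17)
← -217
→ lunge(n→13)
← 2209-04-21
→ roll(n→-362)
← 2208-04-24


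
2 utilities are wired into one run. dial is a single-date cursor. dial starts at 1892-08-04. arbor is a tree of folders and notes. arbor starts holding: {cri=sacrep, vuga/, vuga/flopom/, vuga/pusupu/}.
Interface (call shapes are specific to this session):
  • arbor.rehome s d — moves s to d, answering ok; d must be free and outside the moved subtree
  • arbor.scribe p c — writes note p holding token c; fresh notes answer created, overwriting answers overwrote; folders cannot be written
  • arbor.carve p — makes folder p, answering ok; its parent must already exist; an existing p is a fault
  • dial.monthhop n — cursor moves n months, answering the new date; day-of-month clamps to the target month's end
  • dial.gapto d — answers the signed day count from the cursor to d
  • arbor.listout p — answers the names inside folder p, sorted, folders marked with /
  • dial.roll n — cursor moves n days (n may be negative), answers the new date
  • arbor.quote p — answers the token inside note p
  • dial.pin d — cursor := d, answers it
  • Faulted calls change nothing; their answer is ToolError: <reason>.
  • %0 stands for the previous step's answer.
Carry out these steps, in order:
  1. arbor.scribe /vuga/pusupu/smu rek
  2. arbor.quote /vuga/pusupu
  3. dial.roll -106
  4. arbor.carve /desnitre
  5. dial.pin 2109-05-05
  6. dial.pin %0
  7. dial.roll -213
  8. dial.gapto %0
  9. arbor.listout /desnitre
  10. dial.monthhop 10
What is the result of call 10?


>>> arbor.scribe p→/vuga/pusupu/smu c→rek
[out] created
>>> arbor.quote p→/vuga/pusupu
[out] ToolError: is a directory
>>> dial.roll n→-106
[out] 1892-04-20
>>> arbor.carve p→/desnitre
[out] ok
>>> dial.pin d→2109-05-05
[out] 2109-05-05
>>> dial.pin d→%0
[out] 2109-05-05
>>> dial.roll n→-213
[out] 2108-10-04
>>> dial.gapto d→%0
[out] 0
>>> arbor.listout p→/desnitre
[out] []
>>> dial.monthhop n→10
[out] 2109-08-04

Answer: 2109-08-04


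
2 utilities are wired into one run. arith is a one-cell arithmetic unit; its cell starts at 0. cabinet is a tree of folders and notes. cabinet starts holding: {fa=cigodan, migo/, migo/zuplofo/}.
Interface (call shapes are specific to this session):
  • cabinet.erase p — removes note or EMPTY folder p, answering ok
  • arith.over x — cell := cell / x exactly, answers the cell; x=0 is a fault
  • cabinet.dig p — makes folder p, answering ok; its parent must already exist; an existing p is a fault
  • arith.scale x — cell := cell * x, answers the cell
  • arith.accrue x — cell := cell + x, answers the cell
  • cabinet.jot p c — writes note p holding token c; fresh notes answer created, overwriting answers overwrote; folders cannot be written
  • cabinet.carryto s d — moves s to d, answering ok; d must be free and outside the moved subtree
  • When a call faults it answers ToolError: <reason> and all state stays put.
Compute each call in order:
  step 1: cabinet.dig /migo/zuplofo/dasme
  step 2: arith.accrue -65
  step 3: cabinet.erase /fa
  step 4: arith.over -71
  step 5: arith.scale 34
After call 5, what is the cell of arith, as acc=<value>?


I run cabinet.dig passing p='/migo/zuplofo/dasme', giving ok.
I run arith.accrue passing x='-65', yielding -65.
I use cabinet.erase passing p='/fa', → ok.
I call arith.over passing x='-71', which returns 65/71.
Now I run arith.scale passing x='34', and see 2210/71.

Answer: acc=2210/71


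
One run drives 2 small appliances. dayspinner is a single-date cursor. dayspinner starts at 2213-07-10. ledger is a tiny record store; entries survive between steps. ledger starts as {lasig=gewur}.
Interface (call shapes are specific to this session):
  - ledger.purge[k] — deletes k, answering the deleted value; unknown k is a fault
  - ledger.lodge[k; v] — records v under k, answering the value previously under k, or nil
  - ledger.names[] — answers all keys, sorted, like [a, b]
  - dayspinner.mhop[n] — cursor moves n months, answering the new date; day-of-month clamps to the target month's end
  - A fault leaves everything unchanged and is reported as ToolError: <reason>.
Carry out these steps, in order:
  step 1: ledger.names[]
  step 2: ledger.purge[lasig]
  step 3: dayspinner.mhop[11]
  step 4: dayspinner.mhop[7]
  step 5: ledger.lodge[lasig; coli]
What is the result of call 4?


Answer: 2215-01-10

Derivation:
$ ledger.names
= [lasig]
$ ledger.purge k: lasig
= gewur
$ dayspinner.mhop n: 11
= 2214-06-10
$ dayspinner.mhop n: 7
= 2215-01-10
$ ledger.lodge k: lasig v: coli
= nil


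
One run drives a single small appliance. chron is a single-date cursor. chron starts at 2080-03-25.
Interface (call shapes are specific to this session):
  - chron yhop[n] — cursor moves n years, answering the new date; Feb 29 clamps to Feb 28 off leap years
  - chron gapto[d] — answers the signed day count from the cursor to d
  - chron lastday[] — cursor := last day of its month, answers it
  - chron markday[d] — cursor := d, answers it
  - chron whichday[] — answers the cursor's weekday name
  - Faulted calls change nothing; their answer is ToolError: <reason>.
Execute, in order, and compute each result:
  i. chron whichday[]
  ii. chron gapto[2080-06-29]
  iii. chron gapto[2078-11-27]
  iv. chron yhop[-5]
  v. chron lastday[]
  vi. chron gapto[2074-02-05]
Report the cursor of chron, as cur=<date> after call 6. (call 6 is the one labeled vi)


Answer: cur=2075-03-31

Derivation:
~$ chron whichday
[out] Monday
~$ chron gapto d='2080-06-29'
[out] 96
~$ chron gapto d='2078-11-27'
[out] -484
~$ chron yhop n='-5'
[out] 2075-03-25
~$ chron lastday
[out] 2075-03-31
~$ chron gapto d='2074-02-05'
[out] -419
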